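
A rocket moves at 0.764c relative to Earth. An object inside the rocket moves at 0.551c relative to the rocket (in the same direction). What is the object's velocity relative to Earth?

u = (u' + v)/(1 + u'v/c²)
Numerator: 0.551 + 0.764 = 1.315
Denominator: 1 + 0.420964 = 1.420964
u = 1.315/1.420964 = 0.9254c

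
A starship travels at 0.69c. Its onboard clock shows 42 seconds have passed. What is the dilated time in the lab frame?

Proper time Δt₀ = 42 seconds
γ = 1/√(1 - 0.69²) = 1.3816
Δt = γΔt₀ = 1.3816 × 42 = 58.03 seconds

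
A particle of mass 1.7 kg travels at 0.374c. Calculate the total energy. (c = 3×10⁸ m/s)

γ = 1/√(1 - 0.374²) = 1.0783
mc² = 1.7 × (3×10⁸)² = 1.530×10¹⁷ J
E = γmc² = 1.0783 × 1.530×10¹⁷ = 1.650×10¹⁷ J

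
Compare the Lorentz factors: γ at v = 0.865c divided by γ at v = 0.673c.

γ₁ = 1/√(1 - 0.865²) = 1.993
γ₂ = 1/√(1 - 0.673²) = 1.352
γ₁/γ₂ = 1.993/1.352 = 1.474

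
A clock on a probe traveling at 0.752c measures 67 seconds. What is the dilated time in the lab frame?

Proper time Δt₀ = 67 seconds
γ = 1/√(1 - 0.752²) = 1.517
Δt = γΔt₀ = 1.517 × 67 = 101.6 seconds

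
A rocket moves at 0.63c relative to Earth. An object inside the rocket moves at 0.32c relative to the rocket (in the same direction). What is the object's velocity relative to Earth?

u = (u' + v)/(1 + u'v/c²)
Numerator: 0.32 + 0.63 = 0.95
Denominator: 1 + 0.2016 = 1.2016
u = 0.95/1.2016 = 0.7906c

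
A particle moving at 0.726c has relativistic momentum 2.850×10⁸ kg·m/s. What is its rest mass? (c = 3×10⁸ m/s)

γ = 1/√(1 - 0.726²) = 1.4541
v = 0.726 × 3×10⁸ = 2.178×10⁸ m/s
m = p/(γv) = 2.850×10⁸/(1.4541 × 2.178×10⁸) = 0.8999 kg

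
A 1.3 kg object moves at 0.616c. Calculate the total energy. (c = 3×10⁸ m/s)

γ = 1/√(1 - 0.616²) = 1.269
mc² = 1.3 × (3×10⁸)² = 1.170×10¹⁷ J
E = γmc² = 1.269 × 1.170×10¹⁷ = 1.485×10¹⁷ J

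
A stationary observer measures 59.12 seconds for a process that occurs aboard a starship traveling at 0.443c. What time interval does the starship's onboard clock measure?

Dilated time Δt = 59.12 seconds
γ = 1/√(1 - 0.443²) = 1.1154
Δt₀ = Δt/γ = 59.12/1.1154 = 53.00 seconds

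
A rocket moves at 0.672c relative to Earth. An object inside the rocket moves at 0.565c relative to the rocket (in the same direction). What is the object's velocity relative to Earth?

u = (u' + v)/(1 + u'v/c²)
Numerator: 0.565 + 0.672 = 1.237
Denominator: 1 + 0.37968 = 1.37968
u = 1.237/1.37968 = 0.8966c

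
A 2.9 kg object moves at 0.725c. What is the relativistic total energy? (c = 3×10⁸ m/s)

γ = 1/√(1 - 0.725²) = 1.4519
mc² = 2.9 × (3×10⁸)² = 2.610×10¹⁷ J
E = γmc² = 1.4519 × 2.610×10¹⁷ = 3.789×10¹⁷ J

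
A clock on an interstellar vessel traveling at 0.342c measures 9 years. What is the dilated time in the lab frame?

Proper time Δt₀ = 9 years
γ = 1/√(1 - 0.342²) = 1.0642
Δt = γΔt₀ = 1.0642 × 9 = 9.578 years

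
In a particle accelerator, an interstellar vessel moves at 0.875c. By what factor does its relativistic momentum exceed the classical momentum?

p_rel = γmv, p_class = mv
Ratio = γ = 1/√(1 - 0.875²)
= 1/√(0.234375) = 2.066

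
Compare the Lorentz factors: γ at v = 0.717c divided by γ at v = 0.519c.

γ₁ = 1/√(1 - 0.717²) = 1.435
γ₂ = 1/√(1 - 0.519²) = 1.170
γ₁/γ₂ = 1.435/1.170 = 1.226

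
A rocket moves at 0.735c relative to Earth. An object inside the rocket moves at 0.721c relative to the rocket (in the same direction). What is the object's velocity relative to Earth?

u = (u' + v)/(1 + u'v/c²)
Numerator: 0.721 + 0.735 = 1.456
Denominator: 1 + 0.529935 = 1.529935
u = 1.456/1.529935 = 0.9517c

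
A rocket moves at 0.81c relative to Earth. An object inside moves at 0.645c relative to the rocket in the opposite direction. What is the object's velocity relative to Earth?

Object's velocity in rocket frame is u' = -0.645c
u = (u' + v)/(1 + u'v/c²) = (v - 0.645)/(1 - 0.645·v/c²)
Numerator: 0.81 - 0.645 = 0.165
Denominator: 1 - 0.52245 = 0.47755
u = 0.165/0.47755 = 0.3455c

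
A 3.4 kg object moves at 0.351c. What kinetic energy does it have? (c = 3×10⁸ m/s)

γ = 1/√(1 - 0.351²) = 1.06795
γ - 1 = 0.06795
KE = (γ-1)mc² = 0.06795 × 3.4 × (3×10⁸)² = 2.079×10¹⁶ J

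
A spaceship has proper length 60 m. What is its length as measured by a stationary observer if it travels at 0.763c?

Proper length L₀ = 60 m
γ = 1/√(1 - 0.763²) = 1.547
L = L₀/γ = 60/1.547 = 38.78 m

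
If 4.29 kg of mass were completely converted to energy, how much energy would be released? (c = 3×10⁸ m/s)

Using E = mc²:
c² = (3×10⁸)² = 9×10¹⁶ m²/s²
E = 4.29 × 9×10¹⁶ = 3.861×10¹⁷ J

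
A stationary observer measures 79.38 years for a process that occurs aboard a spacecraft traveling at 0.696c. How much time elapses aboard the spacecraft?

Dilated time Δt = 79.38 years
γ = 1/√(1 - 0.696²) = 1.3927
Δt₀ = Δt/γ = 79.38/1.3927 = 57.00 years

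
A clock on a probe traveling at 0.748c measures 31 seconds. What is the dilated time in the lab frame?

Proper time Δt₀ = 31 seconds
γ = 1/√(1 - 0.748²) = 1.5067
Δt = γΔt₀ = 1.5067 × 31 = 46.71 seconds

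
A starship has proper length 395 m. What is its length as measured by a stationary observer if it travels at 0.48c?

Proper length L₀ = 395 m
γ = 1/√(1 - 0.48²) = 1.140
L = L₀/γ = 395/1.140 = 346.5 m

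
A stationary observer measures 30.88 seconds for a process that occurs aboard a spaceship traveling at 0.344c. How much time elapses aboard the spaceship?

Dilated time Δt = 30.88 seconds
γ = 1/√(1 - 0.344²) = 1.065
Δt₀ = Δt/γ = 30.88/1.065 = 29.00 seconds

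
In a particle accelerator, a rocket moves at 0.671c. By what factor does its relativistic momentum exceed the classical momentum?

p_rel = γmv, p_class = mv
Ratio = γ = 1/√(1 - 0.671²)
= 1/√(0.549759) = 1.349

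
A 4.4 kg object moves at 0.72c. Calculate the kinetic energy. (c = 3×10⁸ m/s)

γ = 1/√(1 - 0.72²) = 1.441
γ - 1 = 0.4410
KE = (γ-1)mc² = 0.4410 × 4.4 × (3×10⁸)² = 1.746×10¹⁷ J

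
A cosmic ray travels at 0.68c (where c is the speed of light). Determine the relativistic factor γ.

v/c = 0.68, so (v/c)² = 0.4624
1 - (v/c)² = 0.5376
γ = 1/√(0.5376) = 1.364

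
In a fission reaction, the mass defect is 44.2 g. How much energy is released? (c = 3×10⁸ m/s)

Convert mass defect: Δm = 44.2 g = 0.0442 kg
E = Δm·c² = 0.0442 × (3×10⁸)²
= 0.0442 × 9×10¹⁶ = 3.978×10¹⁵ J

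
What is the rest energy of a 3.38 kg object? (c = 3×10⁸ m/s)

c² = (3×10⁸)² = 9.000×10¹⁶ m²/s²
E₀ = mc² = 3.38 × 9.000×10¹⁶ = 3.042×10¹⁷ J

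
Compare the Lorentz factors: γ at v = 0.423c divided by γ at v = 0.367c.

γ₁ = 1/√(1 - 0.423²) = 1.104
γ₂ = 1/√(1 - 0.367²) = 1.075
γ₁/γ₂ = 1.104/1.075 = 1.027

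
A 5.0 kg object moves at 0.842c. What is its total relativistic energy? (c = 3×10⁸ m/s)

γ = 1/√(1 - 0.842²) = 1.8536
mc² = 5.0 × (3×10⁸)² = 4.500×10¹⁷ J
E = γmc² = 1.8536 × 4.500×10¹⁷ = 8.341×10¹⁷ J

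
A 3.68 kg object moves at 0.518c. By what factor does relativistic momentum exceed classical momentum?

p_rel = γmv, p_class = mv
Ratio = γ = 1/√(1 - 0.518²) = 1.169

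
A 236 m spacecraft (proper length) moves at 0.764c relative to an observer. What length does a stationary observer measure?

Proper length L₀ = 236 m
γ = 1/√(1 - 0.764²) = 1.550
L = L₀/γ = 236/1.550 = 152.3 m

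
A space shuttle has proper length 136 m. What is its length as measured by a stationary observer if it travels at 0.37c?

Proper length L₀ = 136 m
γ = 1/√(1 - 0.37²) = 1.0764
L = L₀/γ = 136/1.0764 = 126.3 m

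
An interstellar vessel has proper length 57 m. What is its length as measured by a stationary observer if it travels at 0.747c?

Proper length L₀ = 57 m
γ = 1/√(1 - 0.747²) = 1.5042
L = L₀/γ = 57/1.5042 = 37.89 m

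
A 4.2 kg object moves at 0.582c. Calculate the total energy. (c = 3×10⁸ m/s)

γ = 1/√(1 - 0.582²) = 1.2297
mc² = 4.2 × (3×10⁸)² = 3.780×10¹⁷ J
E = γmc² = 1.2297 × 3.780×10¹⁷ = 4.648×10¹⁷ J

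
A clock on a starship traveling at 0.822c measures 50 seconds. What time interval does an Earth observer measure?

Proper time Δt₀ = 50 seconds
γ = 1/√(1 - 0.822²) = 1.756
Δt = γΔt₀ = 1.756 × 50 = 87.80 seconds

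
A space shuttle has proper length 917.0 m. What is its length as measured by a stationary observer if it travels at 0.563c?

Proper length L₀ = 917.0 m
γ = 1/√(1 - 0.563²) = 1.210
L = L₀/γ = 917.0/1.210 = 757.9 m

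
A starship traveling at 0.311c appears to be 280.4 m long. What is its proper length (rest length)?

Contracted length L = 280.4 m
γ = 1/√(1 - 0.311²) = 1.052
L₀ = γL = 1.052 × 280.4 = 295.0 m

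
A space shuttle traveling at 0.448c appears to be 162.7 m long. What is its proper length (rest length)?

Contracted length L = 162.7 m
γ = 1/√(1 - 0.448²) = 1.1185
L₀ = γL = 1.1185 × 162.7 = 182.0 m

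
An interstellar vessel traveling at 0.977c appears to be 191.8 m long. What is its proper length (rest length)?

Contracted length L = 191.8 m
γ = 1/√(1 - 0.977²) = 4.690
L₀ = γL = 4.690 × 191.8 = 899.5 m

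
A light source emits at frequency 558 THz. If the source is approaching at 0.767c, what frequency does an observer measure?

β = v/c = 0.767
(1+β)/(1-β) = 1.767/0.233 = 7.584
Doppler factor = √(7.584) = 2.754
f_obs = 558 × 2.754 = 1537 THz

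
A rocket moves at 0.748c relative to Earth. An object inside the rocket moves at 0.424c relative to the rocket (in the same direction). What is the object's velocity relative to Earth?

u = (u' + v)/(1 + u'v/c²)
Numerator: 0.424 + 0.748 = 1.172
Denominator: 1 + 0.317152 = 1.317152
u = 1.172/1.317152 = 0.8898c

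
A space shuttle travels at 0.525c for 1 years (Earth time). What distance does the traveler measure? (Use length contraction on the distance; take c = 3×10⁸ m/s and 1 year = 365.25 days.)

Earth distance: d = v × t = 0.525c × 1 yr = 4.970×10¹⁵ m
γ = 1.175
d' = d/γ = 4.970×10¹⁵/1.175 = 4.230×10¹⁵ m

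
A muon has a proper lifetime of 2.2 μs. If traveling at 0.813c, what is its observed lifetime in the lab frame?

Proper lifetime τ₀ = 2.2 μs
γ = 1/√(1 - 0.813²) = 1.7174
τ = γτ₀ = 1.7174 × 2.2 μs = 3.778 μs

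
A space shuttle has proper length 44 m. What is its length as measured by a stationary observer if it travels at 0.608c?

Proper length L₀ = 44 m
γ = 1/√(1 - 0.608²) = 1.2595
L = L₀/γ = 44/1.2595 = 34.93 m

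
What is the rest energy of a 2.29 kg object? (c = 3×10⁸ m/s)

c² = (3×10⁸)² = 9.000×10¹⁶ m²/s²
E₀ = mc² = 2.29 × 9.000×10¹⁶ = 2.061×10¹⁷ J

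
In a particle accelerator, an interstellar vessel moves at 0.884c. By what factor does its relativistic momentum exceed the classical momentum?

p_rel = γmv, p_class = mv
Ratio = γ = 1/√(1 - 0.884²)
= 1/√(0.218544) = 2.139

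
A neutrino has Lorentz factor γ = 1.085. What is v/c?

From γ = 1/√(1 - v²/c²):
1/γ² = 1/1.085² = 0.84946
v²/c² = 1 - 0.84946 = 0.15054
v/c = √(0.15054) = 0.3880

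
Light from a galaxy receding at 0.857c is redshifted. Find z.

β = 0.857
(1+β)/(1-β) = 1.857/0.143 = 12.99
√(12.99) = 3.604
z = 3.604 - 1 = 2.604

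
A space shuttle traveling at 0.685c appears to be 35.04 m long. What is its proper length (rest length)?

Contracted length L = 35.04 m
γ = 1/√(1 - 0.685²) = 1.3726
L₀ = γL = 1.3726 × 35.04 = 48.10 m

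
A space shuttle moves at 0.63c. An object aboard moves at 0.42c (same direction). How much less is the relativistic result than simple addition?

Classical: u' + v = 0.42 + 0.63 = 1.05c
Relativistic: u = (0.42 + 0.63)/(1 + 0.2646) = 1.05/1.2646 = 0.8303c
Difference: 1.05 - 0.8303 = 0.2197c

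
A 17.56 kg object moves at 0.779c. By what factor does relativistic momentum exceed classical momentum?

p_rel = γmv, p_class = mv
Ratio = γ = 1/√(1 - 0.779²) = 1.595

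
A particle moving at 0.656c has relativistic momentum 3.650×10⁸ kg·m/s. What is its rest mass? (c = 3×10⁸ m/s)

γ = 1/√(1 - 0.656²) = 1.325
v = 0.656 × 3×10⁸ = 1.968×10⁸ m/s
m = p/(γv) = 3.650×10⁸/(1.325 × 1.968×10⁸) = 1.400 kg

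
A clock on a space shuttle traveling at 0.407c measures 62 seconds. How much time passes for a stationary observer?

Proper time Δt₀ = 62 seconds
γ = 1/√(1 - 0.407²) = 1.0948
Δt = γΔt₀ = 1.0948 × 62 = 67.88 seconds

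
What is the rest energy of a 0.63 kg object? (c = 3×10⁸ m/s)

c² = (3×10⁸)² = 9.000×10¹⁶ m²/s²
E₀ = mc² = 0.63 × 9.000×10¹⁶ = 5.670×10¹⁶ J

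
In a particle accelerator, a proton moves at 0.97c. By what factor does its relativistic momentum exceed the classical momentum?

p_rel = γmv, p_class = mv
Ratio = γ = 1/√(1 - 0.97²)
= 1/√(0.0591) = 4.113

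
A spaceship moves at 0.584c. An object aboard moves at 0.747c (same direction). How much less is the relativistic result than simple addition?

Classical: u' + v = 0.747 + 0.584 = 1.331c
Relativistic: u = (0.747 + 0.584)/(1 + 0.436248) = 1.331/1.436248 = 0.9267c
Difference: 1.331 - 0.9267 = 0.4043c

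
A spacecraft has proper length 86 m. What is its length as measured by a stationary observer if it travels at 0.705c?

Proper length L₀ = 86 m
γ = 1/√(1 - 0.705²) = 1.410
L = L₀/γ = 86/1.410 = 60.99 m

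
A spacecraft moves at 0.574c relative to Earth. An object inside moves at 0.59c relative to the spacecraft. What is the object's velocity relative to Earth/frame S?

u = (u' + v)/(1 + u'v/c²)
Numerator: 0.59 + 0.574 = 1.164
Denominator: 1 + 0.33866 = 1.33866
u = 1.164/1.33866 = 0.8695c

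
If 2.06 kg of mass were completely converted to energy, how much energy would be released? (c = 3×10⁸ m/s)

Using E = mc²:
c² = (3×10⁸)² = 9×10¹⁶ m²/s²
E = 2.06 × 9×10¹⁶ = 1.854×10¹⁷ J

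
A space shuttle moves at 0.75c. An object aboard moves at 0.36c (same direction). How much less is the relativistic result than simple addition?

Classical: u' + v = 0.36 + 0.75 = 1.11c
Relativistic: u = (0.36 + 0.75)/(1 + 0.27) = 1.11/1.27 = 0.8740c
Difference: 1.11 - 0.8740 = 0.2360c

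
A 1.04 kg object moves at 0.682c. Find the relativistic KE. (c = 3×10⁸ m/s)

γ = 1/√(1 - 0.682²) = 1.3673
γ - 1 = 0.3673
KE = (γ-1)mc² = 0.3673 × 1.04 × (3×10⁸)² = 3.438×10¹⁶ J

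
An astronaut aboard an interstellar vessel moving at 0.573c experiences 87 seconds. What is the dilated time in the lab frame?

Proper time Δt₀ = 87 seconds
γ = 1/√(1 - 0.573²) = 1.2202
Δt = γΔt₀ = 1.2202 × 87 = 106.2 seconds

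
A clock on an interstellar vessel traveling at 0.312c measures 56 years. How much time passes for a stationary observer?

Proper time Δt₀ = 56 years
γ = 1/√(1 - 0.312²) = 1.0525
Δt = γΔt₀ = 1.0525 × 56 = 58.94 years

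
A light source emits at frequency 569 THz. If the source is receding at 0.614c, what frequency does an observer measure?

β = v/c = 0.614
(1-β)/(1+β) = 0.386/1.614 = 0.23916
Doppler factor = √(0.23916) = 0.48904
f_obs = 569 × 0.48904 = 278.3 THz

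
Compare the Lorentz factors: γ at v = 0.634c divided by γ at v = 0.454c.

γ₁ = 1/√(1 - 0.634²) = 1.293
γ₂ = 1/√(1 - 0.454²) = 1.122
γ₁/γ₂ = 1.293/1.122 = 1.152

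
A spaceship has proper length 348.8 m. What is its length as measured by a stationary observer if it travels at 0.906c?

Proper length L₀ = 348.8 m
γ = 1/√(1 - 0.906²) = 2.363
L = L₀/γ = 348.8/2.363 = 147.6 m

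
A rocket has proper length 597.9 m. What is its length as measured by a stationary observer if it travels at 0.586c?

Proper length L₀ = 597.9 m
γ = 1/√(1 - 0.586²) = 1.234
L = L₀/γ = 597.9/1.234 = 484.5 m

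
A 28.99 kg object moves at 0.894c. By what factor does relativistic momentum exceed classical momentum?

p_rel = γmv, p_class = mv
Ratio = γ = 1/√(1 - 0.894²) = 2.232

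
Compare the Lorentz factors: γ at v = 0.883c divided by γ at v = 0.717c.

γ₁ = 1/√(1 - 0.883²) = 2.131
γ₂ = 1/√(1 - 0.717²) = 1.435
γ₁/γ₂ = 2.131/1.435 = 1.485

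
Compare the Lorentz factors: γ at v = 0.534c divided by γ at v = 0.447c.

γ₁ = 1/√(1 - 0.534²) = 1.183
γ₂ = 1/√(1 - 0.447²) = 1.118
γ₁/γ₂ = 1.183/1.118 = 1.058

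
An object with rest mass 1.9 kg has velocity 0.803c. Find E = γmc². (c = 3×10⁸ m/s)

γ = 1/√(1 - 0.803²) = 1.678
mc² = 1.9 × (3×10⁸)² = 1.710×10¹⁷ J
E = γmc² = 1.678 × 1.710×10¹⁷ = 2.869×10¹⁷ J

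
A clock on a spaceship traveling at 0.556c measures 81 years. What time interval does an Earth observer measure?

Proper time Δt₀ = 81 years
γ = 1/√(1 - 0.556²) = 1.2031
Δt = γΔt₀ = 1.2031 × 81 = 97.45 years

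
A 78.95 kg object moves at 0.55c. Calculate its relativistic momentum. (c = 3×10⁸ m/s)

γ = 1/√(1 - 0.55²) = 1.1974
v = 0.55 × 3×10⁸ = 1.650×10⁸ m/s
p = γmv = 1.1974 × 78.95 × 1.650×10⁸ = 1.560×10¹⁰ kg·m/s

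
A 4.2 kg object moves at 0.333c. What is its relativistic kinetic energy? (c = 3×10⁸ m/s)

γ = 1/√(1 - 0.333²) = 1.06053
γ - 1 = 0.06053
KE = (γ-1)mc² = 0.06053 × 4.2 × (3×10⁸)² = 2.288×10¹⁶ J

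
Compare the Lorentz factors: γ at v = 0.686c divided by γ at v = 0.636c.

γ₁ = 1/√(1 - 0.686²) = 1.3744
γ₂ = 1/√(1 - 0.636²) = 1.2959
γ₁/γ₂ = 1.3744/1.2959 = 1.061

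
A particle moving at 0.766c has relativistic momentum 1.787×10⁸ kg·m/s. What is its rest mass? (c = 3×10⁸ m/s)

γ = 1/√(1 - 0.766²) = 1.5556
v = 0.766 × 3×10⁸ = 2.298×10⁸ m/s
m = p/(γv) = 1.787×10⁸/(1.5556 × 2.298×10⁸) = 0.4999 kg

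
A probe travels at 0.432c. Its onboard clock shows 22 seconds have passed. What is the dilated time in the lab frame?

Proper time Δt₀ = 22 seconds
γ = 1/√(1 - 0.432²) = 1.1088
Δt = γΔt₀ = 1.1088 × 22 = 24.39 seconds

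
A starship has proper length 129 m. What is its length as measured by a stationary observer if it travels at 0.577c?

Proper length L₀ = 129 m
γ = 1/√(1 - 0.577²) = 1.224
L = L₀/γ = 129/1.224 = 105.4 m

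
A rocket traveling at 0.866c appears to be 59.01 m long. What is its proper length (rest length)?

Contracted length L = 59.01 m
γ = 1/√(1 - 0.866²) = 2.000
L₀ = γL = 2.000 × 59.01 = 118.0 m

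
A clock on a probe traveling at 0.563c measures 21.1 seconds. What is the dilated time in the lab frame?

Proper time Δt₀ = 21.1 seconds
γ = 1/√(1 - 0.563²) = 1.210
Δt = γΔt₀ = 1.210 × 21.1 = 25.53 seconds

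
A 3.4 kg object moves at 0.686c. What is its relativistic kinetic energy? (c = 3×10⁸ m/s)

γ = 1/√(1 - 0.686²) = 1.3744
γ - 1 = 0.3744
KE = (γ-1)mc² = 0.3744 × 3.4 × (3×10⁸)² = 1.146×10¹⁷ J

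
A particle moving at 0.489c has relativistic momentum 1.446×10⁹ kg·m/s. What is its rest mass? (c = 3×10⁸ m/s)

γ = 1/√(1 - 0.489²) = 1.1464
v = 0.489 × 3×10⁸ = 1.467×10⁸ m/s
m = p/(γv) = 1.446×10⁹/(1.1464 × 1.467×10⁸) = 8.598 kg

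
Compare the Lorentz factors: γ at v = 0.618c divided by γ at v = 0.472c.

γ₁ = 1/√(1 - 0.618²) = 1.2720
γ₂ = 1/√(1 - 0.472²) = 1.1343
γ₁/γ₂ = 1.2720/1.1343 = 1.121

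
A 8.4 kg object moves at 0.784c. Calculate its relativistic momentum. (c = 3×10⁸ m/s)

γ = 1/√(1 - 0.784²) = 1.611
v = 0.784 × 3×10⁸ = 2.352×10⁸ m/s
p = γmv = 1.611 × 8.4 × 2.352×10⁸ = 3.183×10⁹ kg·m/s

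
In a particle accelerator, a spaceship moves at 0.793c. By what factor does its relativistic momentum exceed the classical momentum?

p_rel = γmv, p_class = mv
Ratio = γ = 1/√(1 - 0.793²)
= 1/√(0.371151) = 1.641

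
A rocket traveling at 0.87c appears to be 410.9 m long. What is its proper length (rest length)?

Contracted length L = 410.9 m
γ = 1/√(1 - 0.87²) = 2.0282
L₀ = γL = 2.0282 × 410.9 = 833.4 m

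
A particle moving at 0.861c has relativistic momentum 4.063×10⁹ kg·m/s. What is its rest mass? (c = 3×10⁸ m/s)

γ = 1/√(1 - 0.861²) = 1.9662
v = 0.861 × 3×10⁸ = 2.583×10⁸ m/s
m = p/(γv) = 4.063×10⁹/(1.9662 × 2.583×10⁸) = 8.000 kg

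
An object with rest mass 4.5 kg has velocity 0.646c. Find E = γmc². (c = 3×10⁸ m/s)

γ = 1/√(1 - 0.646²) = 1.310
mc² = 4.5 × (3×10⁸)² = 4.050×10¹⁷ J
E = γmc² = 1.310 × 4.050×10¹⁷ = 5.306×10¹⁷ J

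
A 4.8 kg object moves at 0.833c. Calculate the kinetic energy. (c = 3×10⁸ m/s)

γ = 1/√(1 - 0.833²) = 1.8074
γ - 1 = 0.8074
KE = (γ-1)mc² = 0.8074 × 4.8 × (3×10⁸)² = 3.488×10¹⁷ J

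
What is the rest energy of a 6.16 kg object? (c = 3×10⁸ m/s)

c² = (3×10⁸)² = 9.000×10¹⁶ m²/s²
E₀ = mc² = 6.16 × 9.000×10¹⁶ = 5.544×10¹⁷ J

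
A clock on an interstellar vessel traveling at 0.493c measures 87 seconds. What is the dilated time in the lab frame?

Proper time Δt₀ = 87 seconds
γ = 1/√(1 - 0.493²) = 1.1494
Δt = γΔt₀ = 1.1494 × 87 = 100.0 seconds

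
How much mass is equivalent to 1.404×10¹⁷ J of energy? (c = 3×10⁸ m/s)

From E = mc², we get m = E/c²
c² = (3×10⁸)² = 9×10¹⁶ m²/s²
m = 1.404×10¹⁷ / 9×10¹⁶ = 1.560 kg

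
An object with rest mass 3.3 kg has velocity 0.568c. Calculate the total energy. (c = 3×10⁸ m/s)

γ = 1/√(1 - 0.568²) = 1.215
mc² = 3.3 × (3×10⁸)² = 2.970×10¹⁷ J
E = γmc² = 1.215 × 2.970×10¹⁷ = 3.609×10¹⁷ J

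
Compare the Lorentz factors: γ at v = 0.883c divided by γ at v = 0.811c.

γ₁ = 1/√(1 - 0.883²) = 2.1305
γ₂ = 1/√(1 - 0.811²) = 1.7093
γ₁/γ₂ = 2.1305/1.7093 = 1.246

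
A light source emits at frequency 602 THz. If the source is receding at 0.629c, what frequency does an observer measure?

β = v/c = 0.629
(1-β)/(1+β) = 0.371/1.629 = 0.2277
Doppler factor = √(0.2277) = 0.4772
f_obs = 602 × 0.4772 = 287.3 THz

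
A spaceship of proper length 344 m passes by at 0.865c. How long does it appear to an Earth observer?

Proper length L₀ = 344 m
γ = 1/√(1 - 0.865²) = 1.993
L = L₀/γ = 344/1.993 = 172.6 m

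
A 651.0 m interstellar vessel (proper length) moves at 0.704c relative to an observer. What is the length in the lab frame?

Proper length L₀ = 651.0 m
γ = 1/√(1 - 0.704²) = 1.4081
L = L₀/γ = 651.0/1.4081 = 462.3 m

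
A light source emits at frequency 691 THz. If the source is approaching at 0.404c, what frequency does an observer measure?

β = v/c = 0.404
(1+β)/(1-β) = 1.404/0.596 = 2.356
Doppler factor = √(2.356) = 1.535
f_obs = 691 × 1.535 = 1061 THz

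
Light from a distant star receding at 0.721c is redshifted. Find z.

β = 0.721
(1+β)/(1-β) = 1.721/0.279 = 6.168
√(6.168) = 2.484
z = 2.484 - 1 = 1.484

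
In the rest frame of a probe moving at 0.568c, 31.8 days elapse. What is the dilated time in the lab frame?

Proper time Δt₀ = 31.8 days
γ = 1/√(1 - 0.568²) = 1.215
Δt = γΔt₀ = 1.215 × 31.8 = 38.64 days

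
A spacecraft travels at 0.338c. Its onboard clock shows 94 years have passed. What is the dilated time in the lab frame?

Proper time Δt₀ = 94 years
γ = 1/√(1 - 0.338²) = 1.0625
Δt = γΔt₀ = 1.0625 × 94 = 99.88 years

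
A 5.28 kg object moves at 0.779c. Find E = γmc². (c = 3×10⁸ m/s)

γ = 1/√(1 - 0.779²) = 1.595
mc² = 5.28 × (3×10⁸)² = 4.752×10¹⁷ J
E = γmc² = 1.595 × 4.752×10¹⁷ = 7.579×10¹⁷ J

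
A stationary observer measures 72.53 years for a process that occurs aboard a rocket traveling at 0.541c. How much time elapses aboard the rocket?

Dilated time Δt = 72.53 years
γ = 1/√(1 - 0.541²) = 1.189
Δt₀ = Δt/γ = 72.53/1.189 = 61.00 years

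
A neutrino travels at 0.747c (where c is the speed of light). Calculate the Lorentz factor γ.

v/c = 0.747, so (v/c)² = 0.558009
1 - (v/c)² = 0.441991
γ = 1/√(0.441991) = 1.504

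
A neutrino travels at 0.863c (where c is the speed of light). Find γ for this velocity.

v/c = 0.863, so (v/c)² = 0.744769
1 - (v/c)² = 0.255231
γ = 1/√(0.255231) = 1.979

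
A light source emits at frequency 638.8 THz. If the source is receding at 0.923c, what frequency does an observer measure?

β = v/c = 0.923
(1-β)/(1+β) = 0.077/1.923 = 0.04004
Doppler factor = √(0.04004) = 0.2001
f_obs = 638.8 × 0.2001 = 127.8 THz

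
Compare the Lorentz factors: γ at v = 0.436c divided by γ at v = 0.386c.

γ₁ = 1/√(1 - 0.436²) = 1.111
γ₂ = 1/√(1 - 0.386²) = 1.084
γ₁/γ₂ = 1.111/1.084 = 1.025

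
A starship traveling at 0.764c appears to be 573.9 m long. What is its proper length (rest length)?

Contracted length L = 573.9 m
γ = 1/√(1 - 0.764²) = 1.550
L₀ = γL = 1.550 × 573.9 = 889.5 m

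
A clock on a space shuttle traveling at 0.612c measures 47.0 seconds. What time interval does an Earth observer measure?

Proper time Δt₀ = 47.0 seconds
γ = 1/√(1 - 0.612²) = 1.2644
Δt = γΔt₀ = 1.2644 × 47.0 = 59.43 seconds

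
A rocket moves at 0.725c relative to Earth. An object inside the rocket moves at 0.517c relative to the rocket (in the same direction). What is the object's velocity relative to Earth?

u = (u' + v)/(1 + u'v/c²)
Numerator: 0.517 + 0.725 = 1.242
Denominator: 1 + 0.374825 = 1.374825
u = 1.242/1.374825 = 0.9034c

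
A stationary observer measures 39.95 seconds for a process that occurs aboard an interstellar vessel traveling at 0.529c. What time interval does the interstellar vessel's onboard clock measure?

Dilated time Δt = 39.95 seconds
γ = 1/√(1 - 0.529²) = 1.1784
Δt₀ = Δt/γ = 39.95/1.1784 = 33.90 seconds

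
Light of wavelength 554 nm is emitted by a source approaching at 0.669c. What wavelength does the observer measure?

β = 0.669
Wavelength Doppler factor = √(0.331/1.669) = √(0.1983) = 0.4453
λ_obs = 554 × 0.4453 = 246.7 nm (blueshift)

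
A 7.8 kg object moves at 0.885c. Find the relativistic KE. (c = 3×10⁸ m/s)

γ = 1/√(1 - 0.885²) = 2.1478
γ - 1 = 1.1478
KE = (γ-1)mc² = 1.1478 × 7.8 × (3×10⁸)² = 8.058×10¹⁷ J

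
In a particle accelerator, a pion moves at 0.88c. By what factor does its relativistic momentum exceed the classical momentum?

p_rel = γmv, p_class = mv
Ratio = γ = 1/√(1 - 0.88²)
= 1/√(0.2256) = 2.105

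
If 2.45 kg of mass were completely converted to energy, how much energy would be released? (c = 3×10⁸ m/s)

Using E = mc²:
c² = (3×10⁸)² = 9×10¹⁶ m²/s²
E = 2.45 × 9×10¹⁶ = 2.205×10¹⁷ J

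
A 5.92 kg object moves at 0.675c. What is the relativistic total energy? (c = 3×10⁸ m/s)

γ = 1/√(1 - 0.675²) = 1.3553
mc² = 5.92 × (3×10⁸)² = 5.328×10¹⁷ J
E = γmc² = 1.3553 × 5.328×10¹⁷ = 7.221×10¹⁷ J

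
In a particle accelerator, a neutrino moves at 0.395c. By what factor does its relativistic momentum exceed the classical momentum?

p_rel = γmv, p_class = mv
Ratio = γ = 1/√(1 - 0.395²)
= 1/√(0.843975) = 1.089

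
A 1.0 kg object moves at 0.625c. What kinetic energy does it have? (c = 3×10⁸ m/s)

γ = 1/√(1 - 0.625²) = 1.281
γ - 1 = 0.2810
KE = (γ-1)mc² = 0.2810 × 1.0 × (3×10⁸)² = 2.529×10¹⁶ J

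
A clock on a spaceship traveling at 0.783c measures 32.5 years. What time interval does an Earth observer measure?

Proper time Δt₀ = 32.5 years
γ = 1/√(1 - 0.783²) = 1.6077
Δt = γΔt₀ = 1.6077 × 32.5 = 52.25 years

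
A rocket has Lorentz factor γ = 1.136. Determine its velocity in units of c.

From γ = 1/√(1 - v²/c²):
1/γ² = 1/1.136² = 0.774896
v²/c² = 1 - 0.774896 = 0.225104
v/c = √(0.225104) = 0.4745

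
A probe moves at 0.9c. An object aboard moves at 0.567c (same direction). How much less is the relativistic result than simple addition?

Classical: u' + v = 0.567 + 0.9 = 1.467c
Relativistic: u = (0.567 + 0.9)/(1 + 0.5103) = 1.467/1.5103 = 0.9713c
Difference: 1.467 - 0.9713 = 0.4957c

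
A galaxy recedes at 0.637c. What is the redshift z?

β = 0.637
(1+β)/(1-β) = 1.637/0.363 = 4.510
√(4.510) = 2.124
z = 2.124 - 1 = 1.124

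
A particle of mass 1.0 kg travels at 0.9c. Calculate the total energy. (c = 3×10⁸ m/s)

γ = 1/√(1 - 0.9²) = 2.294
mc² = 1.0 × (3×10⁸)² = 9.000×10¹⁶ J
E = γmc² = 2.294 × 9.000×10¹⁶ = 2.065×10¹⁷ J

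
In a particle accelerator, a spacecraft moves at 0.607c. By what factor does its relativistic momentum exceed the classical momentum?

p_rel = γmv, p_class = mv
Ratio = γ = 1/√(1 - 0.607²)
= 1/√(0.631551) = 1.258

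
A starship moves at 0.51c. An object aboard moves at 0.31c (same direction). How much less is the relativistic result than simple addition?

Classical: u' + v = 0.31 + 0.51 = 0.82c
Relativistic: u = (0.31 + 0.51)/(1 + 0.1581) = 0.82/1.1581 = 0.7081c
Difference: 0.82 - 0.7081 = 0.1119c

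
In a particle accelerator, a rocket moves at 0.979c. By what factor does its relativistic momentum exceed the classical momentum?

p_rel = γmv, p_class = mv
Ratio = γ = 1/√(1 - 0.979²)
= 1/√(0.041559) = 4.905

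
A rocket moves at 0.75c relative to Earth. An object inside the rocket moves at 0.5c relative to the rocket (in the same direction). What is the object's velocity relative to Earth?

u = (u' + v)/(1 + u'v/c²)
Numerator: 0.5 + 0.75 = 1.25
Denominator: 1 + 0.375 = 1.375
u = 1.25/1.375 = 0.9091c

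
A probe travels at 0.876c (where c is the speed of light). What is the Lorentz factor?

v/c = 0.876, so (v/c)² = 0.767376
1 - (v/c)² = 0.232624
γ = 1/√(0.232624) = 2.073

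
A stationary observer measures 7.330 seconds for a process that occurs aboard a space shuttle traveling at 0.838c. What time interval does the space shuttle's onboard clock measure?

Dilated time Δt = 7.330 seconds
γ = 1/√(1 - 0.838²) = 1.8326
Δt₀ = Δt/γ = 7.330/1.8326 = 4.000 seconds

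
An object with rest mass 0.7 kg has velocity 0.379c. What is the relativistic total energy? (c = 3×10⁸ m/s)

γ = 1/√(1 - 0.379²) = 1.0806
mc² = 0.7 × (3×10⁸)² = 6.300×10¹⁶ J
E = γmc² = 1.0806 × 6.300×10¹⁶ = 6.808×10¹⁶ J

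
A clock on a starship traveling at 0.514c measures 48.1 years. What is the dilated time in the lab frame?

Proper time Δt₀ = 48.1 years
γ = 1/√(1 - 0.514²) = 1.1658
Δt = γΔt₀ = 1.1658 × 48.1 = 56.07 years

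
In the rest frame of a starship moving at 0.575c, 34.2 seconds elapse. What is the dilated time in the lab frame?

Proper time Δt₀ = 34.2 seconds
γ = 1/√(1 - 0.575²) = 1.2223
Δt = γΔt₀ = 1.2223 × 34.2 = 41.80 seconds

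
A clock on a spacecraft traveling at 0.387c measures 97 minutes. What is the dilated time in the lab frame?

Proper time Δt₀ = 97 minutes
γ = 1/√(1 - 0.387²) = 1.085
Δt = γΔt₀ = 1.085 × 97 = 105.2 minutes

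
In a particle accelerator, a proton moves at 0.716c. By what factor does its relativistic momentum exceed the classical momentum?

p_rel = γmv, p_class = mv
Ratio = γ = 1/√(1 - 0.716²)
= 1/√(0.487344) = 1.432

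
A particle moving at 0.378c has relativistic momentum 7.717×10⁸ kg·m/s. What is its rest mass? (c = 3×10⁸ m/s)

γ = 1/√(1 - 0.378²) = 1.0801
v = 0.378 × 3×10⁸ = 1.134×10⁸ m/s
m = p/(γv) = 7.717×10⁸/(1.0801 × 1.134×10⁸) = 6.300 kg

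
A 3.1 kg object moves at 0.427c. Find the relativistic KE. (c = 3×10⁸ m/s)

γ = 1/√(1 - 0.427²) = 1.10589
γ - 1 = 0.10589
KE = (γ-1)mc² = 0.10589 × 3.1 × (3×10⁸)² = 2.954×10¹⁶ J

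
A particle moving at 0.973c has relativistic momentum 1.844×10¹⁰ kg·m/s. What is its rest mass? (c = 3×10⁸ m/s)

γ = 1/√(1 - 0.973²) = 4.333
v = 0.973 × 3×10⁸ = 2.919×10⁸ m/s
m = p/(γv) = 1.844×10¹⁰/(4.333 × 2.919×10⁸) = 14.58 kg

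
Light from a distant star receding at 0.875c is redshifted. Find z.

β = 0.875
(1+β)/(1-β) = 1.875/0.125 = 15.00
√(15.00) = 3.873
z = 3.873 - 1 = 2.873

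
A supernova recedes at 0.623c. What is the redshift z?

β = 0.623
(1+β)/(1-β) = 1.623/0.377 = 4.305
√(4.305) = 2.075
z = 2.075 - 1 = 1.075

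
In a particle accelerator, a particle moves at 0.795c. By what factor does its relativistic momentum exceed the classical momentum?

p_rel = γmv, p_class = mv
Ratio = γ = 1/√(1 - 0.795²)
= 1/√(0.367975) = 1.649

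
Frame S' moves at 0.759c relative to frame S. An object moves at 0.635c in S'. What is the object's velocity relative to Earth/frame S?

u = (u' + v)/(1 + u'v/c²)
Numerator: 0.635 + 0.759 = 1.394
Denominator: 1 + 0.481965 = 1.481965
u = 1.394/1.481965 = 0.9406c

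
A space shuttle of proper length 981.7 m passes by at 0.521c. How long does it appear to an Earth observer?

Proper length L₀ = 981.7 m
γ = 1/√(1 - 0.521²) = 1.1716
L = L₀/γ = 981.7/1.1716 = 837.9 m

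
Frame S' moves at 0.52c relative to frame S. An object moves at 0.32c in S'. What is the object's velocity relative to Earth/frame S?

u = (u' + v)/(1 + u'v/c²)
Numerator: 0.32 + 0.52 = 0.84
Denominator: 1 + 0.1664 = 1.1664
u = 0.84/1.1664 = 0.7202c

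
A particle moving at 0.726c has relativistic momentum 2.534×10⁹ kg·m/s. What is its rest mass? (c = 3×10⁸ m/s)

γ = 1/√(1 - 0.726²) = 1.4541
v = 0.726 × 3×10⁸ = 2.178×10⁸ m/s
m = p/(γv) = 2.534×10⁹/(1.4541 × 2.178×10⁸) = 8.001 kg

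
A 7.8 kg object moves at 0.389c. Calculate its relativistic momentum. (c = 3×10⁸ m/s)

γ = 1/√(1 - 0.389²) = 1.0855
v = 0.389 × 3×10⁸ = 1.167×10⁸ m/s
p = γmv = 1.0855 × 7.8 × 1.167×10⁸ = 9.881×10⁸ kg·m/s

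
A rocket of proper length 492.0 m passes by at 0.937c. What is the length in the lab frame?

Proper length L₀ = 492.0 m
γ = 1/√(1 - 0.937²) = 2.8626
L = L₀/γ = 492.0/2.8626 = 171.9 m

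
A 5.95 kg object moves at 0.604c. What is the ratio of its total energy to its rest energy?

E = γmc², E₀ = mc²
E/E₀ = γ = 1/√(1 - 0.604²) = 1.255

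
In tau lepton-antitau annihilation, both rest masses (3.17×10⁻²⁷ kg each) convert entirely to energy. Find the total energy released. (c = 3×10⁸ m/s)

Both particles have the same rest mass, so total mass = 2m
E = 2m·c² = 2 × 3.17×10⁻²⁷ × (3×10⁸)²
= 2 × 3.17×10⁻²⁷ × 9×10¹⁶
= 5.706×10⁻¹⁰ J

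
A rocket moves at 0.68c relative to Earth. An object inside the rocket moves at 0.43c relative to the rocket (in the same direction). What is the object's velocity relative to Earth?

u = (u' + v)/(1 + u'v/c²)
Numerator: 0.43 + 0.68 = 1.11
Denominator: 1 + 0.2924 = 1.2924
u = 1.11/1.2924 = 0.8589c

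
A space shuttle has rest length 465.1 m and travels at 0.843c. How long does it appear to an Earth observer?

Proper length L₀ = 465.1 m
γ = 1/√(1 - 0.843²) = 1.859
L = L₀/γ = 465.1/1.859 = 250.2 m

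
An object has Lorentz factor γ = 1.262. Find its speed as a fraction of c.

From γ = 1/√(1 - v²/c²):
1/γ² = 1/1.262² = 0.6279
v²/c² = 1 - 0.6279 = 0.3721
v/c = √(0.3721) = 0.6100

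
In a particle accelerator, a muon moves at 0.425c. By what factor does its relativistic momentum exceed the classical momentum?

p_rel = γmv, p_class = mv
Ratio = γ = 1/√(1 - 0.425²)
= 1/√(0.819375) = 1.105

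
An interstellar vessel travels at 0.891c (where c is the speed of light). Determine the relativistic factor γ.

v/c = 0.891, so (v/c)² = 0.793881
1 - (v/c)² = 0.206119
γ = 1/√(0.206119) = 2.203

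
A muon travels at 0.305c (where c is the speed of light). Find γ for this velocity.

v/c = 0.305, so (v/c)² = 0.093025
1 - (v/c)² = 0.906975
γ = 1/√(0.906975) = 1.050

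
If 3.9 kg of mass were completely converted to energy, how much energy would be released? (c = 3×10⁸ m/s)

Using E = mc²:
c² = (3×10⁸)² = 9×10¹⁶ m²/s²
E = 3.9 × 9×10¹⁶ = 3.510×10¹⁷ J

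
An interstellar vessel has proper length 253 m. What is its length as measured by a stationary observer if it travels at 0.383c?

Proper length L₀ = 253 m
γ = 1/√(1 - 0.383²) = 1.0825
L = L₀/γ = 253/1.0825 = 233.7 m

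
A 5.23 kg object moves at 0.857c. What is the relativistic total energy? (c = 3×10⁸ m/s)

γ = 1/√(1 - 0.857²) = 1.9406
mc² = 5.23 × (3×10⁸)² = 4.707×10¹⁷ J
E = γmc² = 1.9406 × 4.707×10¹⁷ = 9.134×10¹⁷ J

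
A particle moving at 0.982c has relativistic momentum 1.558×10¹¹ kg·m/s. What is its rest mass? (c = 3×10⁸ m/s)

γ = 1/√(1 - 0.982²) = 5.2943
v = 0.982 × 3×10⁸ = 2.946×10⁸ m/s
m = p/(γv) = 1.558×10¹¹/(5.2943 × 2.946×10⁸) = 99.89 kg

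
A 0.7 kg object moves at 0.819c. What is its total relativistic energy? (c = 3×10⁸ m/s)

γ = 1/√(1 - 0.819²) = 1.743
mc² = 0.7 × (3×10⁸)² = 6.300×10¹⁶ J
E = γmc² = 1.743 × 6.300×10¹⁶ = 1.098×10¹⁷ J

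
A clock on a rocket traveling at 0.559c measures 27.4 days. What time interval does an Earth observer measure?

Proper time Δt₀ = 27.4 days
γ = 1/√(1 - 0.559²) = 1.20603
Δt = γΔt₀ = 1.20603 × 27.4 = 33.05 days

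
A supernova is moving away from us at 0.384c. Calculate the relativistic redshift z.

β = 0.384
(1+β)/(1-β) = 1.384/0.616 = 2.2468
√(2.2468) = 1.4989
z = 1.4989 - 1 = 0.4989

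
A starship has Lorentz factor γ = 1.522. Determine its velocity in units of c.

From γ = 1/√(1 - v²/c²):
1/γ² = 1/1.522² = 0.4317
v²/c² = 1 - 0.4317 = 0.5683
v/c = √(0.5683) = 0.7539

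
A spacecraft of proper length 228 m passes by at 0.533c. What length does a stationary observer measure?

Proper length L₀ = 228 m
γ = 1/√(1 - 0.533²) = 1.182
L = L₀/γ = 228/1.182 = 192.9 m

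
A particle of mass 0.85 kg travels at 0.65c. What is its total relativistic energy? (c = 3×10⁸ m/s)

γ = 1/√(1 - 0.65²) = 1.316
mc² = 0.85 × (3×10⁸)² = 7.650×10¹⁶ J
E = γmc² = 1.316 × 7.650×10¹⁶ = 1.007×10¹⁷ J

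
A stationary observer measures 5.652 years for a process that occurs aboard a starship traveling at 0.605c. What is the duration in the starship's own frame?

Dilated time Δt = 5.652 years
γ = 1/√(1 - 0.605²) = 1.256
Δt₀ = Δt/γ = 5.652/1.256 = 4.500 years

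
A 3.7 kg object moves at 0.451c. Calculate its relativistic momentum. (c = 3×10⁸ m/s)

γ = 1/√(1 - 0.451²) = 1.1204
v = 0.451 × 3×10⁸ = 1.353×10⁸ m/s
p = γmv = 1.1204 × 3.7 × 1.353×10⁸ = 5.609×10⁸ kg·m/s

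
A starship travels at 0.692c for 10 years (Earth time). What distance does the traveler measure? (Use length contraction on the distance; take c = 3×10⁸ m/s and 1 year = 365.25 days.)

Earth distance: d = v × t = 0.692c × 10 yr = 6.55136×10¹⁶ m
γ = 1.38524
d' = d/γ = 6.55136×10¹⁶/1.38524 = 4.729×10¹⁶ m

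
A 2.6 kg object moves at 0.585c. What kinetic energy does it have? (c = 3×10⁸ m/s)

γ = 1/√(1 - 0.585²) = 1.233
γ - 1 = 0.2330
KE = (γ-1)mc² = 0.2330 × 2.6 × (3×10⁸)² = 5.452×10¹⁶ J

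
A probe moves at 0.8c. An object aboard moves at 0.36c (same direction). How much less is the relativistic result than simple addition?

Classical: u' + v = 0.36 + 0.8 = 1.16c
Relativistic: u = (0.36 + 0.8)/(1 + 0.288) = 1.16/1.288 = 0.9006c
Difference: 1.16 - 0.9006 = 0.2594c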